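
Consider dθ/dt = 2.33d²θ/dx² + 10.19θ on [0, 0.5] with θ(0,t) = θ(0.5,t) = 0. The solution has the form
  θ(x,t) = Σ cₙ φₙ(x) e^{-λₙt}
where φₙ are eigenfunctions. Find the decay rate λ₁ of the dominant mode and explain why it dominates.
Eigenvalues: λₙ = 2.33n²π²/0.5² - 10.19.
First three modes:
  n=1: λ₁ = 2.33π²/0.5² - 10.19 ≈ 81.795
  n=2: λ₂ = 9.32π²/0.5² - 10.19 ≈ 357.749
  n=3: λ₃ = 20.97π²/0.5² - 10.19 ≈ 817.672
Since 2.33π²/0.5² ≈ 91.985 > 10.19, all λₙ > 0.
The n=1 mode decays slowest → dominates as t → ∞.
Asymptotic: θ ~ c₁ sin(πx/0.5) e^{-λ₁t} with decay rate λ₁ ≈ 81.795.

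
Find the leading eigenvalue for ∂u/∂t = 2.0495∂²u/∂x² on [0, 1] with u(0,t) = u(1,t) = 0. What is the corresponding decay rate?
Eigenvalues: λₙ = 2.0495n²π².
First three modes:
  n=1: λ₁ = 2.0495π² ≈ 20.228
  n=2: λ₂ = 8.198π² ≈ 80.911 (4× faster decay)
  n=3: λ₃ = 18.4455π² ≈ 182.05 (9× faster decay)
As t → ∞, higher modes decay exponentially faster. The n=1 mode dominates: u ~ c₁ sin(πx) e^{-λ₁t}.
Decay rate: λ₁ = 2.0495π² ≈ 20.228.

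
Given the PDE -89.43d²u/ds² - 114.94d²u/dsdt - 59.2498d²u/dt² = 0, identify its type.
The second-order coefficients are A = -89.43, B = -114.94, C = -59.2498. Since B² - 4AC = -7983.634856 < 0, this is an elliptic PDE.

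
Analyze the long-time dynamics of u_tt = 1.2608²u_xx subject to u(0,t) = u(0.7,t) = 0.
Long-time behavior: u oscillates (no decay). Energy is conserved; the solution oscillates indefinitely as standing waves.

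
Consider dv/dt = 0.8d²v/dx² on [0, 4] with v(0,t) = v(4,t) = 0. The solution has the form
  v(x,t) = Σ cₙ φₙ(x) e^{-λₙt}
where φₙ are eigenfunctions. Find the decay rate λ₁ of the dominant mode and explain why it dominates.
Eigenvalues: λₙ = 0.8n²π²/4².
First three modes:
  n=1: λ₁ = 0.8π²/4² ≈ 0.493
  n=2: λ₂ = 3.2π²/4² ≈ 1.974 (4× faster decay)
  n=3: λ₃ = 7.2π²/4² ≈ 4.441 (9× faster decay)
As t → ∞, higher modes decay exponentially faster. The n=1 mode dominates: v ~ c₁ sin(πx/4) e^{-λ₁t}.
Decay rate: λ₁ = 0.8π²/4² ≈ 0.493.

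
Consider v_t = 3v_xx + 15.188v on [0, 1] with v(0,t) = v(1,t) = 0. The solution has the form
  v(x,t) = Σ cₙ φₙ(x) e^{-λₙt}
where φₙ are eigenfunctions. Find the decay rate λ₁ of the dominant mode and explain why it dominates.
Eigenvalues: λₙ = 3n²π²/1² - 15.188.
First three modes:
  n=1: λ₁ = 3π² - 15.188 ≈ 14.421
  n=2: λ₂ = 12π² - 15.188 ≈ 103.247
  n=3: λ₃ = 27π² - 15.188 ≈ 251.291
Since 3π² ≈ 29.609 > 15.188, all λₙ > 0.
The n=1 mode decays slowest → dominates as t → ∞.
Asymptotic: v ~ c₁ sin(πx/1) e^{-λ₁t} with decay rate λ₁ ≈ 14.421.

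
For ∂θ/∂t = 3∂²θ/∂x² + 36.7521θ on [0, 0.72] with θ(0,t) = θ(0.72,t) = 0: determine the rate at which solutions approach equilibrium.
Eigenvalues: λₙ = 3n²π²/0.72² - 36.7521.
First three modes:
  n=1: λ₁ = 3π²/0.72² - 36.7521 ≈ 20.364
  n=2: λ₂ = 12π²/0.72² - 36.7521 ≈ 191.711
  n=3: λ₃ = 27π²/0.72² - 36.7521 ≈ 477.29
Since 3π²/0.72² ≈ 57.116 > 36.7521, all λₙ > 0.
The n=1 mode decays slowest → dominates as t → ∞.
Asymptotic: θ ~ c₁ sin(πx/0.72) e^{-λ₁t} with decay rate λ₁ ≈ 20.364.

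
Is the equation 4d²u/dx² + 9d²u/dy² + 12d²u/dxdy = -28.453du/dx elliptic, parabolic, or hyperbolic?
Rewriting in standard form: 4d²u/dx² + 12d²u/dxdy + 9d²u/dy² + 28.453du/dx = 0. Computing B² - 4AC with A = 4, B = 12, C = 9: discriminant = 0 (zero). Answer: parabolic.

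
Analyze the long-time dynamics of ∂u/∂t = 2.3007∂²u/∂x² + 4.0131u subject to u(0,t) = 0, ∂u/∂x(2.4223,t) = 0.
Long-time behavior: u grows unboundedly. Reaction dominates diffusion (r=4.0131 > κπ²/(4L²)≈0.97); solution grows exponentially.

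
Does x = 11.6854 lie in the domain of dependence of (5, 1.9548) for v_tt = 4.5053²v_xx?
Yes. The domain of dependence is [-3.80696044, 13.80696044], and 11.6854 ∈ [-3.80696044, 13.80696044].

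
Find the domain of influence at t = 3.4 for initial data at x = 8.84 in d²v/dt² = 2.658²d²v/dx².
Domain of influence: [-0.1972, 17.8772]. Data at x = 8.84 spreads outward at speed 2.658.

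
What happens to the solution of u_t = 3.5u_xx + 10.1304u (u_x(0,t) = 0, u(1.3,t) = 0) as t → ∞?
u grows unboundedly. Reaction dominates diffusion (r=10.1304 > κπ²/(4L²)≈5.11); solution grows exponentially.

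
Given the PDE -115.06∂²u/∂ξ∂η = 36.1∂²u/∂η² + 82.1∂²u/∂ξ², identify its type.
Rewriting in standard form: -82.1∂²u/∂ξ² - 115.06∂²u/∂ξ∂η - 36.1∂²u/∂η² = 0. The second-order coefficients are A = -82.1, B = -115.06, C = -36.1. Since B² - 4AC = 1383.5636 > 0, this is a hyperbolic PDE.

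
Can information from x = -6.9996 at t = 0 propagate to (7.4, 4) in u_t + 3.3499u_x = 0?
No. Only data at x = -5.9996 affects (7.4, 4). Advection has one-way propagation along characteristics.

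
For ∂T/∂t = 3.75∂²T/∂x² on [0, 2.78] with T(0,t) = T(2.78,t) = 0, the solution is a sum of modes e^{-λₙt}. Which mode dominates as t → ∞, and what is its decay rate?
Eigenvalues: λₙ = 3.75n²π²/2.78².
First three modes:
  n=1: λ₁ = 3.75π²/2.78² ≈ 4.789
  n=2: λ₂ = 15π²/2.78² ≈ 19.156 (4× faster decay)
  n=3: λ₃ = 33.75π²/2.78² ≈ 43.101 (9× faster decay)
As t → ∞, higher modes decay exponentially faster. The n=1 mode dominates: T ~ c₁ sin(πx/2.78) e^{-λ₁t}.
Decay rate: λ₁ = 3.75π²/2.78² ≈ 4.789.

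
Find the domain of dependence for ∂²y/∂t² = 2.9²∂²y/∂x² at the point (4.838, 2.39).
Domain of dependence: [-2.093, 11.769]. Signals travel at speed 2.9, so data within |x - 4.838| ≤ 2.9·2.39 = 6.931 can reach the point.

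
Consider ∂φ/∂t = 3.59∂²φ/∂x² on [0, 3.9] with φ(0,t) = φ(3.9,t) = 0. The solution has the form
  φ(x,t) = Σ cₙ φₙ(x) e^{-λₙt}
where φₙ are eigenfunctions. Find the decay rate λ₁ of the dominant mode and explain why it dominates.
Eigenvalues: λₙ = 3.59n²π²/3.9².
First three modes:
  n=1: λ₁ = 3.59π²/3.9² ≈ 2.33
  n=2: λ₂ = 14.36π²/3.9² ≈ 9.318 (4× faster decay)
  n=3: λ₃ = 32.31π²/3.9² ≈ 20.966 (9× faster decay)
As t → ∞, higher modes decay exponentially faster. The n=1 mode dominates: φ ~ c₁ sin(πx/3.9) e^{-λ₁t}.
Decay rate: λ₁ = 3.59π²/3.9² ≈ 2.33.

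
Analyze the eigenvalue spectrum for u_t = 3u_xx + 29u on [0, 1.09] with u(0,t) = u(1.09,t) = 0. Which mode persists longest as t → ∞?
Eigenvalues: λₙ = 3n²π²/1.09² - 29.
First three modes:
  n=1: λ₁ = 3π²/1.09² - 29 ≈ -4.079
  n=2: λ₂ = 12π²/1.09² - 29 ≈ 70.685
  n=3: λ₃ = 27π²/1.09² - 29 ≈ 195.29
Since 3π²/1.09² ≈ 24.921 < 29, λ₁ < 0.
The n=1 mode grows fastest (−λₙ is largest for n=1) → dominates.
Asymptotic: u ~ c₁ sin(πx/1.09) e^{4.079t} (exponential growth at rate −λ₁ ≈ 4.079).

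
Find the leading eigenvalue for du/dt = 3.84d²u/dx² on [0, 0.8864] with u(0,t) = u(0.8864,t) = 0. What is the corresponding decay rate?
Eigenvalues: λₙ = 3.84n²π²/0.8864².
First three modes:
  n=1: λ₁ = 3.84π²/0.8864² ≈ 48.236
  n=2: λ₂ = 15.36π²/0.8864² ≈ 192.944 (4× faster decay)
  n=3: λ₃ = 34.56π²/0.8864² ≈ 434.124 (9× faster decay)
As t → ∞, higher modes decay exponentially faster. The n=1 mode dominates: u ~ c₁ sin(πx/0.8864) e^{-λ₁t}.
Decay rate: λ₁ = 3.84π²/0.8864² ≈ 48.236.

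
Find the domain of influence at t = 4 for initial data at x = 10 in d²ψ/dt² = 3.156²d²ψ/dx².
Domain of influence: [-2.624, 22.624]. Data at x = 10 spreads outward at speed 3.156.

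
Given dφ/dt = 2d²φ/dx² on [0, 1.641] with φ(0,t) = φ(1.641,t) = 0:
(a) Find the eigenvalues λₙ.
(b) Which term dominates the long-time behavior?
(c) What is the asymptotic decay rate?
Eigenvalues: λₙ = 2n²π²/1.641².
First three modes:
  n=1: λ₁ = 2π²/1.641² ≈ 7.33
  n=2: λ₂ = 8π²/1.641² ≈ 29.321 (4× faster decay)
  n=3: λ₃ = 18π²/1.641² ≈ 65.971 (9× faster decay)
As t → ∞, higher modes decay exponentially faster. The n=1 mode dominates: φ ~ c₁ sin(πx/1.641) e^{-λ₁t}.
Decay rate: λ₁ = 2π²/1.641² ≈ 7.33.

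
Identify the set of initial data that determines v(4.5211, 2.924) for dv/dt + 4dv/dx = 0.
A single point: x = -7.1749. The characteristic through (4.5211, 2.924) is x - 4t = const, so x = 4.5211 - 4·2.924 = -7.1749.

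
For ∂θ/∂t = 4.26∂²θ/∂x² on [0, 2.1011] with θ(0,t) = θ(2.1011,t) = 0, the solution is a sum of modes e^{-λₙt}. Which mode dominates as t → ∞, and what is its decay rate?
Eigenvalues: λₙ = 4.26n²π²/2.1011².
First three modes:
  n=1: λ₁ = 4.26π²/2.1011² ≈ 9.524
  n=2: λ₂ = 17.04π²/2.1011² ≈ 38.096 (4× faster decay)
  n=3: λ₃ = 38.34π²/2.1011² ≈ 85.715 (9× faster decay)
As t → ∞, higher modes decay exponentially faster. The n=1 mode dominates: θ ~ c₁ sin(πx/2.1011) e^{-λ₁t}.
Decay rate: λ₁ = 4.26π²/2.1011² ≈ 9.524.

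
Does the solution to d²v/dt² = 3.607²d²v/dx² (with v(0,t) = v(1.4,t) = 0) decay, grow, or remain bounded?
v oscillates (no decay). Energy is conserved; the solution oscillates indefinitely as standing waves.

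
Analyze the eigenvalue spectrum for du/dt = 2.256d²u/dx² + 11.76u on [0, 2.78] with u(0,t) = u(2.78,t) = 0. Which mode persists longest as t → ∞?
Eigenvalues: λₙ = 2.256n²π²/2.78² - 11.76.
First three modes:
  n=1: λ₁ = 2.256π²/2.78² - 11.76 ≈ -8.879
  n=2: λ₂ = 9.024π²/2.78² - 11.76 ≈ -0.236
  n=3: λ₃ = 20.304π²/2.78² - 11.76 ≈ 14.169
Since 2.256π²/2.78² ≈ 2.881 < 11.76, λ₁ < 0.
The n=1 mode grows fastest (−λₙ is largest for n=1) → dominates.
Asymptotic: u ~ c₁ sin(πx/2.78) e^{8.879t} (exponential growth at rate −λ₁ ≈ 8.879).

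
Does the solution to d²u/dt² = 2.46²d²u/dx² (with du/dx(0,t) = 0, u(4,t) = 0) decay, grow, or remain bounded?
u oscillates (no decay). Energy is conserved; the solution oscillates indefinitely as standing waves.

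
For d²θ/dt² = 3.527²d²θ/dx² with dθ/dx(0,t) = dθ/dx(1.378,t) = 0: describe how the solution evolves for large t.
θ oscillates about a mean that drifts linearly in t (generically unbounded; no decay). There is no damping, so the nonconstant modes persist as standing waves (energy conserved, no decay). But with Neumann conditions at both ends the constant mode has eigenvalue 0: the spatial mean M(t) of θ satisfies M'' = 0, so M(t) = M(0) + M'(0)·t. Unless the initial velocity has zero mean (∫θ_t(x,0)dx = 0), the solution grows linearly in t (unbounded, though not exponentially); if it does have zero mean, the solution stays bounded and simply oscillates.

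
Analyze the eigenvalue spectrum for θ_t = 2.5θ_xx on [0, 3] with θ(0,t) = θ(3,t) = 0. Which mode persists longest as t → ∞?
Eigenvalues: λₙ = 2.5n²π²/3².
First three modes:
  n=1: λ₁ = 2.5π²/3² ≈ 2.742
  n=2: λ₂ = 10π²/3² ≈ 10.966 (4× faster decay)
  n=3: λ₃ = 22.5π²/3² ≈ 24.674 (9× faster decay)
As t → ∞, higher modes decay exponentially faster. The n=1 mode dominates: θ ~ c₁ sin(πx/3) e^{-λ₁t}.
Decay rate: λ₁ = 2.5π²/3² ≈ 2.742.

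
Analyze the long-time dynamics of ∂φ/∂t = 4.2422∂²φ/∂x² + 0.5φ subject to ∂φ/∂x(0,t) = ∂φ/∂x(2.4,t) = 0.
Long-time behavior: φ grows unboundedly. With Neumann BCs the constant mode has diffusion eigenvalue 0, so any r > 0 makes it grow like e^(0.5t); solution grows exponentially.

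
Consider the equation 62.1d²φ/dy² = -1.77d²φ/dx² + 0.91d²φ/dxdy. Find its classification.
Rewriting in standard form: 1.77d²φ/dx² - 0.91d²φ/dxdy + 62.1d²φ/dy² = 0. Elliptic. (A = 1.77, B = -0.91, C = 62.1 gives B² - 4AC = -438.8399.)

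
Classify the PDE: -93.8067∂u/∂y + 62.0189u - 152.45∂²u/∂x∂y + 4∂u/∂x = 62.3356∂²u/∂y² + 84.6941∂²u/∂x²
Rewriting in standard form: -84.6941∂²u/∂x² - 152.45∂²u/∂x∂y - 62.3356∂²u/∂y² + 4∂u/∂x - 93.8067∂u/∂y + 62.0189u = 0. A = -84.6941, B = -152.45, C = -62.3356. Discriminant B² - 4AC = 2123.17234016. Since 2123.17234016 > 0, hyperbolic.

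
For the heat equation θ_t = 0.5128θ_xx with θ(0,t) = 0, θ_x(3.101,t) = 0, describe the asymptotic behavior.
θ → 0. Heat escapes through the Dirichlet boundary.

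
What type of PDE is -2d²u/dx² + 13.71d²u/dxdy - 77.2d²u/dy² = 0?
With A = -2, B = 13.71, C = -77.2, the discriminant is -429.6359. This is an elliptic PDE.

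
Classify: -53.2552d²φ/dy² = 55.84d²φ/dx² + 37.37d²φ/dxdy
Rewriting in standard form: -55.84d²φ/dx² - 37.37d²φ/dxdy - 53.2552d²φ/dy² = 0. Elliptic (discriminant = -10498.564572).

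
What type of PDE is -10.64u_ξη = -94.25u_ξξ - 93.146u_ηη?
Rewriting in standard form: 94.25u_ξξ - 10.64u_ξη + 93.146u_ηη = 0. With A = 94.25, B = -10.64, C = 93.146, the discriminant is -35002.8324. This is an elliptic PDE.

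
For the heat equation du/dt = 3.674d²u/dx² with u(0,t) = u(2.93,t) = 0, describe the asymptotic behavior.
u → 0. Heat diffuses out through both boundaries.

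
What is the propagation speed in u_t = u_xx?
Infinite. The heat equation is parabolic, not hyperbolic, so disturbances propagate instantly.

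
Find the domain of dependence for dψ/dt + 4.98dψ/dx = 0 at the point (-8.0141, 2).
A single point: x = -17.9741. The characteristic through (-8.0141, 2) is x - 4.98t = const, so x = -8.0141 - 4.98·2 = -17.9741.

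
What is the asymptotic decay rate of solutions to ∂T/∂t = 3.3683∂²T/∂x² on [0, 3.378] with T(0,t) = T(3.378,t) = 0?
Eigenvalues: λₙ = 3.3683n²π²/3.378².
First three modes:
  n=1: λ₁ = 3.3683π²/3.378² ≈ 2.913
  n=2: λ₂ = 13.4732π²/3.378² ≈ 11.653 (4× faster decay)
  n=3: λ₃ = 30.3147π²/3.378² ≈ 26.22 (9× faster decay)
As t → ∞, higher modes decay exponentially faster. The n=1 mode dominates: T ~ c₁ sin(πx/3.378) e^{-λ₁t}.
Decay rate: λ₁ = 3.3683π²/3.378² ≈ 2.913.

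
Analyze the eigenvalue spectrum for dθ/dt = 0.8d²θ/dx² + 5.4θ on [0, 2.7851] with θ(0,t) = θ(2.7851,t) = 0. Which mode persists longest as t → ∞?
Eigenvalues: λₙ = 0.8n²π²/2.7851² - 5.4.
First three modes:
  n=1: λ₁ = 0.8π²/2.7851² - 5.4 ≈ -4.382
  n=2: λ₂ = 3.2π²/2.7851² - 5.4 ≈ -1.328
  n=3: λ₃ = 7.2π²/2.7851² - 5.4 ≈ 3.761
Since 0.8π²/2.7851² ≈ 1.018 < 5.4, λ₁ < 0.
The n=1 mode grows fastest (−λₙ is largest for n=1) → dominates.
Asymptotic: θ ~ c₁ sin(πx/2.7851) e^{4.382t} (exponential growth at rate −λ₁ ≈ 4.382).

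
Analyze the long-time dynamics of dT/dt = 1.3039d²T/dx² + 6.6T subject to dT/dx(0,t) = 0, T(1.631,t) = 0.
Long-time behavior: T grows unboundedly. Reaction dominates diffusion (r=6.6 > κπ²/(4L²)≈1.21); solution grows exponentially.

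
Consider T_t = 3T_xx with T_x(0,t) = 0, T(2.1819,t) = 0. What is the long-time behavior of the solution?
As t → ∞, T → 0. Heat escapes through the Dirichlet boundary.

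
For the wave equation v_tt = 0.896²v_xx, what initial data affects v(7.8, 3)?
Domain of dependence: [5.112, 10.488]. Signals travel at speed 0.896, so data within |x - 7.8| ≤ 0.896·3 = 2.688 can reach the point.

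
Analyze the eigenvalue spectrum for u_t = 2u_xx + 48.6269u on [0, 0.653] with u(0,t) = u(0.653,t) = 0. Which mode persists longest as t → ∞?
Eigenvalues: λₙ = 2n²π²/0.653² - 48.6269.
First three modes:
  n=1: λ₁ = 2π²/0.653² - 48.6269 ≈ -2.335
  n=2: λ₂ = 8π²/0.653² - 48.6269 ≈ 136.54
  n=3: λ₃ = 18π²/0.653² - 48.6269 ≈ 367.999
Since 2π²/0.653² ≈ 46.292 < 48.6269, λ₁ < 0.
The n=1 mode grows fastest (−λₙ is largest for n=1) → dominates.
Asymptotic: u ~ c₁ sin(πx/0.653) e^{2.335t} (exponential growth at rate −λ₁ ≈ 2.335).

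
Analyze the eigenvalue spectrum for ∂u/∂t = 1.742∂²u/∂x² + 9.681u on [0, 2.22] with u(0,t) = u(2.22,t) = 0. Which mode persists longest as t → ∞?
Eigenvalues: λₙ = 1.742n²π²/2.22² - 9.681.
First three modes:
  n=1: λ₁ = 1.742π²/2.22² - 9.681 ≈ -6.192
  n=2: λ₂ = 6.968π²/2.22² - 9.681 ≈ 4.273
  n=3: λ₃ = 15.678π²/2.22² - 9.681 ≈ 21.716
Since 1.742π²/2.22² ≈ 3.489 < 9.681, λ₁ < 0.
The n=1 mode grows fastest (−λₙ is largest for n=1) → dominates.
Asymptotic: u ~ c₁ sin(πx/2.22) e^{6.192t} (exponential growth at rate −λ₁ ≈ 6.192).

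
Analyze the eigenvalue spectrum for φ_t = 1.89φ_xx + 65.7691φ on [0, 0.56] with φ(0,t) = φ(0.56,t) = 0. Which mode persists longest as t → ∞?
Eigenvalues: λₙ = 1.89n²π²/0.56² - 65.7691.
First three modes:
  n=1: λ₁ = 1.89π²/0.56² - 65.7691 ≈ -6.287
  n=2: λ₂ = 7.56π²/0.56² - 65.7691 ≈ 172.159
  n=3: λ₃ = 17.01π²/0.56² - 65.7691 ≈ 469.569
Since 1.89π²/0.56² ≈ 59.482 < 65.7691, λ₁ < 0.
The n=1 mode grows fastest (−λₙ is largest for n=1) → dominates.
Asymptotic: φ ~ c₁ sin(πx/0.56) e^{6.287t} (exponential growth at rate −λ₁ ≈ 6.287).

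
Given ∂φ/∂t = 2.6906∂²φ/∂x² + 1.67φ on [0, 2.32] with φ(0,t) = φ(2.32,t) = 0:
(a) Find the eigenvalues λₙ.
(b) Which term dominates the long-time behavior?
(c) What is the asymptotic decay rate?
Eigenvalues: λₙ = 2.6906n²π²/2.32² - 1.67.
First three modes:
  n=1: λ₁ = 2.6906π²/2.32² - 1.67 ≈ 3.264
  n=2: λ₂ = 10.7624π²/2.32² - 1.67 ≈ 18.065
  n=3: λ₃ = 24.2154π²/2.32² - 1.67 ≈ 42.733
Since 2.6906π²/2.32² ≈ 4.934 > 1.67, all λₙ > 0.
The n=1 mode decays slowest → dominates as t → ∞.
Asymptotic: φ ~ c₁ sin(πx/2.32) e^{-λ₁t} with decay rate λ₁ ≈ 3.264.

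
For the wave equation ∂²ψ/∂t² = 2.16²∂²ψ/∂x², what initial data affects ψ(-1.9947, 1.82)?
Domain of dependence: [-5.9259, 1.9365]. Signals travel at speed 2.16, so data within |x - -1.9947| ≤ 2.16·1.82 = 3.9312 can reach the point.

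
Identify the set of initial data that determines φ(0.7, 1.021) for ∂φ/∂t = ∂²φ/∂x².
The entire real line. The heat equation has infinite propagation speed: any initial disturbance instantly affects all points (though exponentially small far away).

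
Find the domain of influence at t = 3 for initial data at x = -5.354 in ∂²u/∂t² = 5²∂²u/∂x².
Domain of influence: [-20.354, 9.646]. Data at x = -5.354 spreads outward at speed 5.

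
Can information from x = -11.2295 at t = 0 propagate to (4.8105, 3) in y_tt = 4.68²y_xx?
No. The domain of dependence is [-9.2295, 18.8505], and -11.2295 is outside this interval.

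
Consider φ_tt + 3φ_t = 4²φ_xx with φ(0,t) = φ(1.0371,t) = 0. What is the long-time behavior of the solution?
As t → ∞, φ → 0. Damping (γ=3) dissipates energy; oscillations decay exponentially.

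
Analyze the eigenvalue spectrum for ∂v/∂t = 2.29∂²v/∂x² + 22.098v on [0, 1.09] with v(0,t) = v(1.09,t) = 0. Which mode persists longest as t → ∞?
Eigenvalues: λₙ = 2.29n²π²/1.09² - 22.098.
First three modes:
  n=1: λ₁ = 2.29π²/1.09² - 22.098 ≈ -3.075
  n=2: λ₂ = 9.16π²/1.09² - 22.098 ≈ 53.995
  n=3: λ₃ = 20.61π²/1.09² - 22.098 ≈ 149.11
Since 2.29π²/1.09² ≈ 19.023 < 22.098, λ₁ < 0.
The n=1 mode grows fastest (−λₙ is largest for n=1) → dominates.
Asymptotic: v ~ c₁ sin(πx/1.09) e^{3.075t} (exponential growth at rate −λ₁ ≈ 3.075).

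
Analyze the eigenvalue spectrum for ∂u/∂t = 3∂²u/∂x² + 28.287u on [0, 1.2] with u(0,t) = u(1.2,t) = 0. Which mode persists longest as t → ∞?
Eigenvalues: λₙ = 3n²π²/1.2² - 28.287.
First three modes:
  n=1: λ₁ = 3π²/1.2² - 28.287 ≈ -7.725
  n=2: λ₂ = 12π²/1.2² - 28.287 ≈ 53.96
  n=3: λ₃ = 27π²/1.2² - 28.287 ≈ 156.768
Since 3π²/1.2² ≈ 20.562 < 28.287, λ₁ < 0.
The n=1 mode grows fastest (−λₙ is largest for n=1) → dominates.
Asymptotic: u ~ c₁ sin(πx/1.2) e^{7.725t} (exponential growth at rate −λ₁ ≈ 7.725).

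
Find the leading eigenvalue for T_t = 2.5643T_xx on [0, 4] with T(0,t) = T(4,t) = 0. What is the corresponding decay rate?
Eigenvalues: λₙ = 2.5643n²π²/4².
First three modes:
  n=1: λ₁ = 2.5643π²/4² ≈ 1.582
  n=2: λ₂ = 10.2572π²/4² ≈ 6.327 (4× faster decay)
  n=3: λ₃ = 23.0787π²/4² ≈ 14.236 (9× faster decay)
As t → ∞, higher modes decay exponentially faster. The n=1 mode dominates: T ~ c₁ sin(πx/4) e^{-λ₁t}.
Decay rate: λ₁ = 2.5643π²/4² ≈ 1.582.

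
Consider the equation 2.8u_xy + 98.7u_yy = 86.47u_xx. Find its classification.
Rewriting in standard form: -86.47u_xx + 2.8u_xy + 98.7u_yy = 0. Hyperbolic. (A = -86.47, B = 2.8, C = 98.7 gives B² - 4AC = 34146.196.)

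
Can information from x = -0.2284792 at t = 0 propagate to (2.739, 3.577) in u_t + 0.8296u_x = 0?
Yes. The characteristic through (2.739, 3.577) passes through x = -0.2284792.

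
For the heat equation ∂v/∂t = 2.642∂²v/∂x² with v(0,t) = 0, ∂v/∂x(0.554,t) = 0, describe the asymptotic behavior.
v → 0. Heat escapes through the Dirichlet boundary.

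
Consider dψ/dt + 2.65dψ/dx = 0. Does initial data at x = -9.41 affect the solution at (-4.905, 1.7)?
Yes. The characteristic through (-4.905, 1.7) passes through x = -9.41.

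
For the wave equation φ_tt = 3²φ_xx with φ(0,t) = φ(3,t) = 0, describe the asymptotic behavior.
φ oscillates (no decay). Energy is conserved; the solution oscillates indefinitely as standing waves.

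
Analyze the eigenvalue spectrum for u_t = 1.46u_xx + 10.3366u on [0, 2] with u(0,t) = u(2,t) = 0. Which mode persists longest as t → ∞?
Eigenvalues: λₙ = 1.46n²π²/2² - 10.3366.
First three modes:
  n=1: λ₁ = 1.46π²/2² - 10.3366 ≈ -6.734
  n=2: λ₂ = 5.84π²/2² - 10.3366 ≈ 4.073
  n=3: λ₃ = 13.14π²/2² - 10.3366 ≈ 22.085
Since 1.46π²/2² ≈ 3.602 < 10.3366, λ₁ < 0.
The n=1 mode grows fastest (−λₙ is largest for n=1) → dominates.
Asymptotic: u ~ c₁ sin(πx/2) e^{6.734t} (exponential growth at rate −λ₁ ≈ 6.734).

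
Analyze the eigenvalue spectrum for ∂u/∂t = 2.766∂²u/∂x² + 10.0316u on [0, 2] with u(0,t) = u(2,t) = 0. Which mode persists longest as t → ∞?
Eigenvalues: λₙ = 2.766n²π²/2² - 10.0316.
First three modes:
  n=1: λ₁ = 2.766π²/2² - 10.0316 ≈ -3.207
  n=2: λ₂ = 11.064π²/2² - 10.0316 ≈ 17.268
  n=3: λ₃ = 24.894π²/2² - 10.0316 ≈ 51.392
Since 2.766π²/2² ≈ 6.825 < 10.0316, λ₁ < 0.
The n=1 mode grows fastest (−λₙ is largest for n=1) → dominates.
Asymptotic: u ~ c₁ sin(πx/2) e^{3.207t} (exponential growth at rate −λ₁ ≈ 3.207).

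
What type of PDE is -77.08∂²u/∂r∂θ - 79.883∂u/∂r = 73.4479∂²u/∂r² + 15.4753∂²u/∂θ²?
Rewriting in standard form: -73.4479∂²u/∂r² - 77.08∂²u/∂r∂θ - 15.4753∂²u/∂θ² - 79.883∂u/∂r = 0. With A = -73.4479, B = -77.08, C = -15.4753, the discriminant is 1394.81325252. This is a hyperbolic PDE.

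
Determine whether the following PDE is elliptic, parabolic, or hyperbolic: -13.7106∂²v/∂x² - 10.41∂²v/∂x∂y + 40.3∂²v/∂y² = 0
Coefficients: A = -13.7106, B = -10.41, C = 40.3. B² - 4AC = 2318.51682, which is positive, so the equation is hyperbolic.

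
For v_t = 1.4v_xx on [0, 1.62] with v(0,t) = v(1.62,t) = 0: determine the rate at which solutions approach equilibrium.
Eigenvalues: λₙ = 1.4n²π²/1.62².
First three modes:
  n=1: λ₁ = 1.4π²/1.62² ≈ 5.265
  n=2: λ₂ = 5.6π²/1.62² ≈ 21.06 (4× faster decay)
  n=3: λ₃ = 12.6π²/1.62² ≈ 47.385 (9× faster decay)
As t → ∞, higher modes decay exponentially faster. The n=1 mode dominates: v ~ c₁ sin(πx/1.62) e^{-λ₁t}.
Decay rate: λ₁ = 1.4π²/1.62² ≈ 5.265.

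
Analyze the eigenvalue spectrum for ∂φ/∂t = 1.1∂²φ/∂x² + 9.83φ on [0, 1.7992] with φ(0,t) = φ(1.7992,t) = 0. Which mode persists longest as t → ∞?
Eigenvalues: λₙ = 1.1n²π²/1.7992² - 9.83.
First three modes:
  n=1: λ₁ = 1.1π²/1.7992² - 9.83 ≈ -6.476
  n=2: λ₂ = 4.4π²/1.7992² - 9.83 ≈ 3.585
  n=3: λ₃ = 9.9π²/1.7992² - 9.83 ≈ 20.354
Since 1.1π²/1.7992² ≈ 3.354 < 9.83, λ₁ < 0.
The n=1 mode grows fastest (−λₙ is largest for n=1) → dominates.
Asymptotic: φ ~ c₁ sin(πx/1.7992) e^{6.476t} (exponential growth at rate −λ₁ ≈ 6.476).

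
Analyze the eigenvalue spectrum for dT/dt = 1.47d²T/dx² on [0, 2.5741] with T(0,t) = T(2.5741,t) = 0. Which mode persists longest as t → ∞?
Eigenvalues: λₙ = 1.47n²π²/2.5741².
First three modes:
  n=1: λ₁ = 1.47π²/2.5741² ≈ 2.19
  n=2: λ₂ = 5.88π²/2.5741² ≈ 8.758 (4× faster decay)
  n=3: λ₃ = 13.23π²/2.5741² ≈ 19.706 (9× faster decay)
As t → ∞, higher modes decay exponentially faster. The n=1 mode dominates: T ~ c₁ sin(πx/2.5741) e^{-λ₁t}.
Decay rate: λ₁ = 1.47π²/2.5741² ≈ 2.19.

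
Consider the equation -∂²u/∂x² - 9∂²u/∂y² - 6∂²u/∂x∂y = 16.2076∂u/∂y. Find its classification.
Rewriting in standard form: -∂²u/∂x² - 6∂²u/∂x∂y - 9∂²u/∂y² - 16.2076∂u/∂y = 0. Parabolic. (A = -1, B = -6, C = -9 gives B² - 4AC = 0.)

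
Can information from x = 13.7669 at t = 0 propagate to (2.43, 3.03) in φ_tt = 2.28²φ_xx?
No. The domain of dependence is [-4.4784, 9.3384], and 13.7669 is outside this interval.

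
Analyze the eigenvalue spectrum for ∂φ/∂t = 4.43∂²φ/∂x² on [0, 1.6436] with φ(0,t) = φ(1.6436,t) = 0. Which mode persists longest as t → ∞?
Eigenvalues: λₙ = 4.43n²π²/1.6436².
First three modes:
  n=1: λ₁ = 4.43π²/1.6436² ≈ 16.185
  n=2: λ₂ = 17.72π²/1.6436² ≈ 64.74 (4× faster decay)
  n=3: λ₃ = 39.87π²/1.6436² ≈ 145.664 (9× faster decay)
As t → ∞, higher modes decay exponentially faster. The n=1 mode dominates: φ ~ c₁ sin(πx/1.6436) e^{-λ₁t}.
Decay rate: λ₁ = 4.43π²/1.6436² ≈ 16.185.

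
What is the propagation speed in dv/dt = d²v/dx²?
Infinite. The heat equation is parabolic, not hyperbolic, so disturbances propagate instantly.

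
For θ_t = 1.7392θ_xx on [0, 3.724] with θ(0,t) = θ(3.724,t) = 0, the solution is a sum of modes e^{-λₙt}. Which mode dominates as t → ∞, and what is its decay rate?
Eigenvalues: λₙ = 1.7392n²π²/3.724².
First three modes:
  n=1: λ₁ = 1.7392π²/3.724² ≈ 1.238
  n=2: λ₂ = 6.9568π²/3.724² ≈ 4.951 (4× faster decay)
  n=3: λ₃ = 15.6528π²/3.724² ≈ 11.14 (9× faster decay)
As t → ∞, higher modes decay exponentially faster. The n=1 mode dominates: θ ~ c₁ sin(πx/3.724) e^{-λ₁t}.
Decay rate: λ₁ = 1.7392π²/3.724² ≈ 1.238.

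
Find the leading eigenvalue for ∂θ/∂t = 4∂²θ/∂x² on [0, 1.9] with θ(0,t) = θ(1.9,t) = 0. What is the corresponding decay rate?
Eigenvalues: λₙ = 4n²π²/1.9².
First three modes:
  n=1: λ₁ = 4π²/1.9² ≈ 10.936
  n=2: λ₂ = 16π²/1.9² ≈ 43.743 (4× faster decay)
  n=3: λ₃ = 36π²/1.9² ≈ 98.423 (9× faster decay)
As t → ∞, higher modes decay exponentially faster. The n=1 mode dominates: θ ~ c₁ sin(πx/1.9) e^{-λ₁t}.
Decay rate: λ₁ = 4π²/1.9² ≈ 10.936.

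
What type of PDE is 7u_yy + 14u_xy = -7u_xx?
Rewriting in standard form: 7u_xx + 14u_xy + 7u_yy = 0. With A = 7, B = 14, C = 7, the discriminant is 0. This is a parabolic PDE.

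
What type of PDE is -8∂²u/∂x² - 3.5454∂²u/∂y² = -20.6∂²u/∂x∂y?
Rewriting in standard form: -8∂²u/∂x² + 20.6∂²u/∂x∂y - 3.5454∂²u/∂y² = 0. With A = -8, B = 20.6, C = -3.5454, the discriminant is 310.9072. This is a hyperbolic PDE.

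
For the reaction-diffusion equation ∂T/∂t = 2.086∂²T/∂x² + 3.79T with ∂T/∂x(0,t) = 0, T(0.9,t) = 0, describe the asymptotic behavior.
T → 0. Diffusion dominates reaction (r=3.79 < κπ²/(4L²)≈6.35); solution decays.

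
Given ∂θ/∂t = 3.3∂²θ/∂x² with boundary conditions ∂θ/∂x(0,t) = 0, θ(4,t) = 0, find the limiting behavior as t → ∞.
θ → 0. Heat escapes through the Dirichlet boundary.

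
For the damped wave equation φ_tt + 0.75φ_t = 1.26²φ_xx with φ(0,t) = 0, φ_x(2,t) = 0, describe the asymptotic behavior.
φ → 0. Damping (γ=0.75) dissipates energy; oscillations decay exponentially.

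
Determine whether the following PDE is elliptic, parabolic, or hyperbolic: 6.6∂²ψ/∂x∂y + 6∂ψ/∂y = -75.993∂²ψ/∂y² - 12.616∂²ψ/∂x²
Rewriting in standard form: 12.616∂²ψ/∂x² + 6.6∂²ψ/∂x∂y + 75.993∂²ψ/∂y² + 6∂ψ/∂y = 0. Coefficients: A = 12.616, B = 6.6, C = 75.993. B² - 4AC = -3791.350752, which is negative, so the equation is elliptic.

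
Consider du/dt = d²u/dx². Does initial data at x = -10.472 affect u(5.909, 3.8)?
Yes, for any finite x. The heat equation has infinite propagation speed, so all initial data affects all points at any t > 0.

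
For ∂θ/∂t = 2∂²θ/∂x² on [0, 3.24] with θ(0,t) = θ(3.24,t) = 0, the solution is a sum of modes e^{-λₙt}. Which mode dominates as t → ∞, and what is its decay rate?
Eigenvalues: λₙ = 2n²π²/3.24².
First three modes:
  n=1: λ₁ = 2π²/3.24² ≈ 1.88
  n=2: λ₂ = 8π²/3.24² ≈ 7.521 (4× faster decay)
  n=3: λ₃ = 18π²/3.24² ≈ 16.923 (9× faster decay)
As t → ∞, higher modes decay exponentially faster. The n=1 mode dominates: θ ~ c₁ sin(πx/3.24) e^{-λ₁t}.
Decay rate: λ₁ = 2π²/3.24² ≈ 1.88.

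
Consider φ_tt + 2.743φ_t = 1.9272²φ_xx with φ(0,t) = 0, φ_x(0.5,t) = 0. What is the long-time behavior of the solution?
As t → ∞, φ → 0. Damping (γ=2.743) dissipates energy; oscillations decay exponentially.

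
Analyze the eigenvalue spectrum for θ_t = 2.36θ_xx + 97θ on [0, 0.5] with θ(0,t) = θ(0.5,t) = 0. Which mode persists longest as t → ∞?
Eigenvalues: λₙ = 2.36n²π²/0.5² - 97.
First three modes:
  n=1: λ₁ = 2.36π²/0.5² - 97 ≈ -3.831
  n=2: λ₂ = 9.44π²/0.5² - 97 ≈ 275.676
  n=3: λ₃ = 21.24π²/0.5² - 97 ≈ 741.522
Since 2.36π²/0.5² ≈ 93.169 < 97, λ₁ < 0.
The n=1 mode grows fastest (−λₙ is largest for n=1) → dominates.
Asymptotic: θ ~ c₁ sin(πx/0.5) e^{3.831t} (exponential growth at rate −λ₁ ≈ 3.831).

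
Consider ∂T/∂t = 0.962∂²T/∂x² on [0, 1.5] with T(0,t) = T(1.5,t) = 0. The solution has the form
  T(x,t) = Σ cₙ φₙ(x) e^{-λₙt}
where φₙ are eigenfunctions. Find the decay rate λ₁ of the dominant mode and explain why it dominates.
Eigenvalues: λₙ = 0.962n²π²/1.5².
First three modes:
  n=1: λ₁ = 0.962π²/1.5² ≈ 4.22
  n=2: λ₂ = 3.848π²/1.5² ≈ 16.879 (4× faster decay)
  n=3: λ₃ = 8.658π²/1.5² ≈ 37.978 (9× faster decay)
As t → ∞, higher modes decay exponentially faster. The n=1 mode dominates: T ~ c₁ sin(πx/1.5) e^{-λ₁t}.
Decay rate: λ₁ = 0.962π²/1.5² ≈ 4.22.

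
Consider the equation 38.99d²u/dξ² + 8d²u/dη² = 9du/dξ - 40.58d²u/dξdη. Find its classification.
Rewriting in standard form: 38.99d²u/dξ² + 40.58d²u/dξdη + 8d²u/dη² - 9du/dξ = 0. Hyperbolic. (A = 38.99, B = 40.58, C = 8 gives B² - 4AC = 399.0564.)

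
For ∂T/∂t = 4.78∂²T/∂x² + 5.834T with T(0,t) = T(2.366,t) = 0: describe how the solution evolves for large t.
T → 0. Diffusion dominates reaction (r=5.834 < κπ²/L²≈8.43); solution decays.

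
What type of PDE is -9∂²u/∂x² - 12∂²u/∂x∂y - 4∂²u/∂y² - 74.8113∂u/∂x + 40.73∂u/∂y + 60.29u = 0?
With A = -9, B = -12, C = -4, the discriminant is 0. This is a parabolic PDE.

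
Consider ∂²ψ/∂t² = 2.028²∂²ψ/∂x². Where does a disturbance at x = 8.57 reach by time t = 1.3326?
Domain of influence: [5.8674872, 11.2725128]. Data at x = 8.57 spreads outward at speed 2.028.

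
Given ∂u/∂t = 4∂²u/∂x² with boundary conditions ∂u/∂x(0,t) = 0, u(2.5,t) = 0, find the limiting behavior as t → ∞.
u → 0. Heat escapes through the Dirichlet boundary.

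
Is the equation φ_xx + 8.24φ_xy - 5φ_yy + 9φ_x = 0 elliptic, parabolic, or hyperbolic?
Computing B² - 4AC with A = 1, B = 8.24, C = -5: discriminant = 87.8976 (positive). Answer: hyperbolic.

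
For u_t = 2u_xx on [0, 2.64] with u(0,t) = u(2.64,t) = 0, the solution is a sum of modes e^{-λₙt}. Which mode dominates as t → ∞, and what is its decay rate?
Eigenvalues: λₙ = 2n²π²/2.64².
First three modes:
  n=1: λ₁ = 2π²/2.64² ≈ 2.832
  n=2: λ₂ = 8π²/2.64² ≈ 11.329 (4× faster decay)
  n=3: λ₃ = 18π²/2.64² ≈ 25.49 (9× faster decay)
As t → ∞, higher modes decay exponentially faster. The n=1 mode dominates: u ~ c₁ sin(πx/2.64) e^{-λ₁t}.
Decay rate: λ₁ = 2π²/2.64² ≈ 2.832.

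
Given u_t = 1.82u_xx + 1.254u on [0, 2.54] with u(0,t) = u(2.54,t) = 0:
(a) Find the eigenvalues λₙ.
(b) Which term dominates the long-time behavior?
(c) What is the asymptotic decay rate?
Eigenvalues: λₙ = 1.82n²π²/2.54² - 1.254.
First three modes:
  n=1: λ₁ = 1.82π²/2.54² - 1.254 ≈ 1.53
  n=2: λ₂ = 7.28π²/2.54² - 1.254 ≈ 9.883
  n=3: λ₃ = 16.38π²/2.54² - 1.254 ≈ 23.804
Since 1.82π²/2.54² ≈ 2.784 > 1.254, all λₙ > 0.
The n=1 mode decays slowest → dominates as t → ∞.
Asymptotic: u ~ c₁ sin(πx/2.54) e^{-λ₁t} with decay rate λ₁ ≈ 1.53.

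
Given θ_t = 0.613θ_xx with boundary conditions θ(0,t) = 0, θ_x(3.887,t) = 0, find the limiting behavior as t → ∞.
θ → 0. Heat escapes through the Dirichlet boundary.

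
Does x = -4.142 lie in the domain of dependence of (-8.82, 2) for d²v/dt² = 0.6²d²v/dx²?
No. The domain of dependence is [-10.02, -7.62], and -4.142 is outside this interval.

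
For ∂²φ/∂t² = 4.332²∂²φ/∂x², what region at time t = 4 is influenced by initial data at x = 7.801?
Domain of influence: [-9.527, 25.129]. Data at x = 7.801 spreads outward at speed 4.332.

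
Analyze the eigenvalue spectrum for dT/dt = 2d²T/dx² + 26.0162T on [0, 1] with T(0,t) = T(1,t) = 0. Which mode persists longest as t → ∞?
Eigenvalues: λₙ = 2n²π²/1² - 26.0162.
First three modes:
  n=1: λ₁ = 2π² - 26.0162 ≈ -6.277
  n=2: λ₂ = 8π² - 26.0162 ≈ 52.941
  n=3: λ₃ = 18π² - 26.0162 ≈ 151.637
Since 2π² ≈ 19.739 < 26.0162, λ₁ < 0.
The n=1 mode grows fastest (−λₙ is largest for n=1) → dominates.
Asymptotic: T ~ c₁ sin(πx/1) e^{6.277t} (exponential growth at rate −λ₁ ≈ 6.277).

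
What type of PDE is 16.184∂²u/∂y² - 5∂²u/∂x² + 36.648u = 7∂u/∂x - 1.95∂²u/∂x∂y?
Rewriting in standard form: -5∂²u/∂x² + 1.95∂²u/∂x∂y + 16.184∂²u/∂y² - 7∂u/∂x + 36.648u = 0. With A = -5, B = 1.95, C = 16.184, the discriminant is 327.4825. This is a hyperbolic PDE.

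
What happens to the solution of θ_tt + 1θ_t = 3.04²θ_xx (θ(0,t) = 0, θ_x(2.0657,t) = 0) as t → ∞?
θ → 0. Damping (γ=1) dissipates energy; oscillations decay exponentially.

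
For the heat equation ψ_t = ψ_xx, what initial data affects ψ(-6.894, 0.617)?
The entire real line. The heat equation has infinite propagation speed: any initial disturbance instantly affects all points (though exponentially small far away).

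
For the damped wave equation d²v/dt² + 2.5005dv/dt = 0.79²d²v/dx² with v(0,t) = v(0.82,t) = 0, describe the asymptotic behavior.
v → 0. Damping (γ=2.5005) dissipates energy; oscillations decay exponentially.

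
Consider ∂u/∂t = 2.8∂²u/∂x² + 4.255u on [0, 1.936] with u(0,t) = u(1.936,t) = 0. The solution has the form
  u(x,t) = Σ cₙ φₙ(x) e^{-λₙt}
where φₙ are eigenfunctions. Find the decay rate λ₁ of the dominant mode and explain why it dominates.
Eigenvalues: λₙ = 2.8n²π²/1.936² - 4.255.
First three modes:
  n=1: λ₁ = 2.8π²/1.936² - 4.255 ≈ 3.118
  n=2: λ₂ = 11.2π²/1.936² - 4.255 ≈ 25.237
  n=3: λ₃ = 25.2π²/1.936² - 4.255 ≈ 62.102
Since 2.8π²/1.936² ≈ 7.373 > 4.255, all λₙ > 0.
The n=1 mode decays slowest → dominates as t → ∞.
Asymptotic: u ~ c₁ sin(πx/1.936) e^{-λ₁t} with decay rate λ₁ ≈ 3.118.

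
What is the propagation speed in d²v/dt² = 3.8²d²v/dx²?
Speed = 3.8. Information travels along characteristics x = x₀ ± 3.8t.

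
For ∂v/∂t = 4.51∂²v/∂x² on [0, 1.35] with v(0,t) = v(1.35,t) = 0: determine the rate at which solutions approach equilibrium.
Eigenvalues: λₙ = 4.51n²π²/1.35².
First three modes:
  n=1: λ₁ = 4.51π²/1.35² ≈ 24.424
  n=2: λ₂ = 18.04π²/1.35² ≈ 97.694 (4× faster decay)
  n=3: λ₃ = 40.59π²/1.35² ≈ 219.812 (9× faster decay)
As t → ∞, higher modes decay exponentially faster. The n=1 mode dominates: v ~ c₁ sin(πx/1.35) e^{-λ₁t}.
Decay rate: λ₁ = 4.51π²/1.35² ≈ 24.424.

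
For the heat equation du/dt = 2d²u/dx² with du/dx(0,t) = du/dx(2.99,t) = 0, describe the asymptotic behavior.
u → constant (steady state). Heat is conserved (no flux at boundaries); solution approaches the spatial average.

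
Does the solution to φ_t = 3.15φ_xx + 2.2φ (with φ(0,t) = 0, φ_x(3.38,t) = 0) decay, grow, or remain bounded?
φ grows unboundedly. Reaction dominates diffusion (r=2.2 > κπ²/(4L²)≈0.68); solution grows exponentially.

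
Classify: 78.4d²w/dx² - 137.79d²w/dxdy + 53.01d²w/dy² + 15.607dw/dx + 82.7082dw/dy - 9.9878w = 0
Hyperbolic (discriminant = 2362.1481).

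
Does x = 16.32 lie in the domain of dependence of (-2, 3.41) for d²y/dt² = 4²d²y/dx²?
No. The domain of dependence is [-15.64, 11.64], and 16.32 is outside this interval.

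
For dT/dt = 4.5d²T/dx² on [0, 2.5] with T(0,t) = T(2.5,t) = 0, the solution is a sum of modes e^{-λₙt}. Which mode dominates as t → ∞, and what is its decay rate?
Eigenvalues: λₙ = 4.5n²π²/2.5².
First three modes:
  n=1: λ₁ = 4.5π²/2.5² ≈ 7.106
  n=2: λ₂ = 18π²/2.5² ≈ 28.424 (4× faster decay)
  n=3: λ₃ = 40.5π²/2.5² ≈ 63.955 (9× faster decay)
As t → ∞, higher modes decay exponentially faster. The n=1 mode dominates: T ~ c₁ sin(πx/2.5) e^{-λ₁t}.
Decay rate: λ₁ = 4.5π²/2.5² ≈ 7.106.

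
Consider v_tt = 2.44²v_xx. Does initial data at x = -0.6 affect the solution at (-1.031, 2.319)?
Yes. The domain of dependence is [-6.68936, 4.62736], and -0.6 ∈ [-6.68936, 4.62736].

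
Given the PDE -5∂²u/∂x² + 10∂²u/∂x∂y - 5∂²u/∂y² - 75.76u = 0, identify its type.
The second-order coefficients are A = -5, B = 10, C = -5. Since B² - 4AC = 0 = 0, this is a parabolic PDE.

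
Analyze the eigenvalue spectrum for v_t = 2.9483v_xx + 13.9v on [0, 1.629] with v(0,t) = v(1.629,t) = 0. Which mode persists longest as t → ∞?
Eigenvalues: λₙ = 2.9483n²π²/1.629² - 13.9.
First three modes:
  n=1: λ₁ = 2.9483π²/1.629² - 13.9 ≈ -2.934
  n=2: λ₂ = 11.7932π²/1.629² - 13.9 ≈ 29.962
  n=3: λ₃ = 26.5347π²/1.629² - 13.9 ≈ 84.79
Since 2.9483π²/1.629² ≈ 10.966 < 13.9, λ₁ < 0.
The n=1 mode grows fastest (−λₙ is largest for n=1) → dominates.
Asymptotic: v ~ c₁ sin(πx/1.629) e^{2.934t} (exponential growth at rate −λ₁ ≈ 2.934).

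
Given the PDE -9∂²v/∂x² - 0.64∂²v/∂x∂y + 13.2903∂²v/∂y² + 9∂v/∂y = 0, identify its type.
The second-order coefficients are A = -9, B = -0.64, C = 13.2903. Since B² - 4AC = 478.8604 > 0, this is a hyperbolic PDE.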